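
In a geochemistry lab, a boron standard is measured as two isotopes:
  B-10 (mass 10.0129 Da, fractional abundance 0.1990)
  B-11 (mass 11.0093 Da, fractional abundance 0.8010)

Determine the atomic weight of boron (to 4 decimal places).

10.8110 Da

Average mass = Σ (abundance × isotope mass) = 0.1990 × 10.0129 + 0.8010 × 11.0093
= 1.99257 + 8.81845 = 10.81102 Da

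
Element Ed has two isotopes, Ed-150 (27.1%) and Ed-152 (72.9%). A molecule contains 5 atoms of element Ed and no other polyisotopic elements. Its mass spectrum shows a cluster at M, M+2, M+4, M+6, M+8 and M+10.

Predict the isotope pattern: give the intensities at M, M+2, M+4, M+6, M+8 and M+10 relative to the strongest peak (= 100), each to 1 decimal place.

0.4 : 5.1 : 27.6 : 74.3 : 100.0 : 53.8

The 5 Ed atoms are independent, so intensities follow the terms of (0.271 + 0.729)^5.
P(M) = 0.271^5 = 0.001462
P(M+2) = 5 × 0.271^4 × 0.729^1 = 0.019660
P(M+4) = 10 × 0.271^3 × 0.729^2 = 0.105770
P(M+6) = 10 × 0.271^2 × 0.729^3 = 0.284525
P(M+8) = 5 × 0.271^1 × 0.729^4 = 0.382692
P(M+10) = 0.729^5 = 0.205891
The M+8 peak is largest (0.382692); scaling to 100 gives 0.4 : 5.1 : 27.6 : 74.3 : 100.0 : 53.8.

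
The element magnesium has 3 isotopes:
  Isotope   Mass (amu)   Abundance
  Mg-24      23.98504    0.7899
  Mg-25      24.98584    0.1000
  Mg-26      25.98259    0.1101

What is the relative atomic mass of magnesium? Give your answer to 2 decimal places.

Average mass = Σ (abundance × isotope mass) = 0.7899 × 23.98504 + 0.1000 × 24.98584 + 0.1101 × 25.98259
= 18.945783 + 2.498584 + 2.860683 = 24.305050 amu

24.31 amu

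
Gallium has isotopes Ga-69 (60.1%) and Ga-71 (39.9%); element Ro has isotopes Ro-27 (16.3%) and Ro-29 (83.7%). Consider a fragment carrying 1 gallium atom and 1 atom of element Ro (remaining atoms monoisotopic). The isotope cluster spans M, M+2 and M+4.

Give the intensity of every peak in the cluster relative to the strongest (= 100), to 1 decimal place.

Gallium pattern (n=1): 0.6010 : 0.3990
Element Ro pattern (n=1): 0.1630 : 0.8370
Convolve the two distributions (both contribute in 2-u steps):
  M: 0.6010×0.1630 = 0.097963
  M+2: 0.6010×0.8370 + 0.3990×0.1630 = 0.568074
  M+4: 0.3990×0.8370 = 0.333963
Scale to base peak (0.568074) = 100: 17.2 : 100.0 : 58.8

17.2 : 100.0 : 58.8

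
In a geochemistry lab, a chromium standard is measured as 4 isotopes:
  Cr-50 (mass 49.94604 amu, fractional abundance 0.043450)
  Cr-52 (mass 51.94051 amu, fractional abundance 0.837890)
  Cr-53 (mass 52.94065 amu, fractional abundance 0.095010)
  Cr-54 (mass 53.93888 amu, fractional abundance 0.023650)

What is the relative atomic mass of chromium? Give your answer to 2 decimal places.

The abundance-weighted mean is 0.043450 × 49.94604 + 0.837890 × 51.94051 + 0.095010 × 52.94065 + 0.023650 × 53.93888
= 2.170155 + 43.520434 + 5.029891 + 1.275655 = 51.996135 amu

52.00 amu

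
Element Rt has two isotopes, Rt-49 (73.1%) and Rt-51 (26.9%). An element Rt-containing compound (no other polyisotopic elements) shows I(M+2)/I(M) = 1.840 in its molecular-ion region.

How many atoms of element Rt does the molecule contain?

5

With n Rt atoms, P(M+2)/P(M) = C(n,1)·p^(n−1)q / p^n = n·q/p = n · 0.269/0.731.
n = 1.840 × 0.731/0.269 = 5.00 ≈ 5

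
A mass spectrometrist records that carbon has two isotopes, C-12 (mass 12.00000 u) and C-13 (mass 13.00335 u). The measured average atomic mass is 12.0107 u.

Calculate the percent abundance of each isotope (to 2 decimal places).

Writing the weighted mean with unknown fraction x of C-12:
12.00000·x + 13.00335·(1 − x) = 12.0107
(12.00000 − 13.00335)·x = 12.0107 − 13.00335
x = -0.99265 / -1.00335 = 0.98934 → 98.93% C-12, 1.07% C-13.

C-12: 98.93%, C-13: 1.07%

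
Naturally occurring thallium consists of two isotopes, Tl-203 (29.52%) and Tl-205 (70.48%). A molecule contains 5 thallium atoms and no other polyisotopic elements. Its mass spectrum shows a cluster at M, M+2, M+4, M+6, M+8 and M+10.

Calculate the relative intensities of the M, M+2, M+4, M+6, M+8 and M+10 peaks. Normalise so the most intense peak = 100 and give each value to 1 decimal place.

0.6 : 7.3 : 35.1 : 83.8 : 100.0 : 47.8

Expanding (0.2952 + 0.7048)^5:
P(M) = 0.2952^5 = 0.002242
P(M+2) = 5 × 0.2952^4 × 0.7048^1 = 0.026761
P(M+4) = 10 × 0.2952^3 × 0.7048^2 = 0.127785
P(M+6) = 10 × 0.2952^2 × 0.7048^3 = 0.305092
P(M+8) = 5 × 0.2952^1 × 0.7048^4 = 0.364208
P(M+10) = 0.7048^5 = 0.173912
The M+8 peak is largest (0.364208); scaling to 100 gives 0.6 : 7.3 : 35.1 : 83.8 : 100.0 : 47.8.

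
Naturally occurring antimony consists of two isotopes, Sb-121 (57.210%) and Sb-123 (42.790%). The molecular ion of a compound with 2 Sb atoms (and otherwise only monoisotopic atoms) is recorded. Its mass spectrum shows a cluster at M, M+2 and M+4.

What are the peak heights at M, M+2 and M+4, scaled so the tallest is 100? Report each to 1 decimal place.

Expanding (0.57210 + 0.42790)^2:
P(M) = 0.57210^2 = 0.327298
P(M+2) = 2 × 0.57210^1 × 0.42790^1 = 0.489603
P(M+4) = 0.42790^2 = 0.183098
The M+2 peak is largest (0.489603); scaling to 100 gives 66.8 : 100.0 : 37.4.

66.8 : 100.0 : 37.4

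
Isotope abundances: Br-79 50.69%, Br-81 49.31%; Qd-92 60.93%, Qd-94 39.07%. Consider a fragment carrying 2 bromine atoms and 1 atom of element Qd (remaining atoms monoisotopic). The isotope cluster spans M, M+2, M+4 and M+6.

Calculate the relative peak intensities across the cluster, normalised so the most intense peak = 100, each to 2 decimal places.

38.66 : 100.00 : 84.81 : 23.46

Bromine pattern (n=2): 0.25694761 : 0.49990478 : 0.24314761
Element Qd pattern (n=1): 0.6093 : 0.3907
Convolve the two distributions (both contribute in 2-u steps):
  M: 0.25694761×0.6093 = 0.156558
  M+2: 0.25694761×0.3907 + 0.49990478×0.6093 = 0.404981
  M+4: 0.49990478×0.3907 + 0.24314761×0.6093 = 0.343463
  M+6: 0.24314761×0.3907 = 0.094998
Scale to base peak (0.404981) = 100: 38.66 : 100.00 : 84.81 : 23.46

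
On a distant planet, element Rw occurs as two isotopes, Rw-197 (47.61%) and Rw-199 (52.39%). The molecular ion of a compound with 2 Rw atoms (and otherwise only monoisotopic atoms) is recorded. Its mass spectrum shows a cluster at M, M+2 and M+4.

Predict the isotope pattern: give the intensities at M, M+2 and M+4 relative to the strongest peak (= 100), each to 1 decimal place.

45.4 : 100.0 : 55.0

The 2 Rw atoms are independent, so intensities follow the terms of (0.4761 + 0.5239)^2.
P(M) = 0.4761^2 = 0.226671
P(M+2) = 2 × 0.4761^1 × 0.5239^1 = 0.498858
P(M+4) = 0.5239^2 = 0.274471
The M+2 peak is largest (0.498858); scaling to 100 gives 45.4 : 100.0 : 55.0.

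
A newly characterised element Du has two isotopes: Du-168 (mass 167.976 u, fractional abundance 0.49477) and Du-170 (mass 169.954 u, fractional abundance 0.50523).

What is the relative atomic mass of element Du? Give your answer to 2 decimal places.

Ar = Σ fᵢ·mᵢ = 0.49477 × 167.976 + 0.50523 × 169.954
= 83.1095 + 85.8659 = 168.9754 u

168.98 u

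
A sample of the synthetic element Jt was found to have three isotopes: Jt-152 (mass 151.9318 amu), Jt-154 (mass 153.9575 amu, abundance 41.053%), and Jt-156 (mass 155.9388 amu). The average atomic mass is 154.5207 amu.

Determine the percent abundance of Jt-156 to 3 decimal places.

The remaining 58.947% is split between Jt-152 (fraction x) and Jt-156 (fraction 0.58947 − x).
Substituting: 151.9318x + 155.9388(0.58947 − x) = 91.316527525
(151.9318 − 155.9388)x = -0.604716911  ⇒  x = 0.15092, y = 0.43855
Jt-152: 15.092%, Jt-156: 43.855%.

43.855%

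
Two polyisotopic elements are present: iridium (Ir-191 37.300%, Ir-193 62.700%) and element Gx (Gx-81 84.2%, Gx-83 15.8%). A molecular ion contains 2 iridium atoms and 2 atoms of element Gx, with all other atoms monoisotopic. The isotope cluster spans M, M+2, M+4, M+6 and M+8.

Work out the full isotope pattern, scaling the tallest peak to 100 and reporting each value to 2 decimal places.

24.26 : 90.65 : 100.00 : 28.59 : 2.41

Iridium pattern (n=2): 0.139129 : 0.467742 : 0.393129
Element Gx pattern (n=2): 0.708964 : 0.266072 : 0.024964
Convolve the two distributions (both contribute in 2-u steps):
  M: 0.139129×0.708964 = 0.098637
  M+2: 0.139129×0.266072 + 0.467742×0.708964 = 0.368631
  M+4: 0.139129×0.024964 + 0.467742×0.266072 + 0.393129×0.708964 = 0.406641
  M+6: 0.467742×0.024964 + 0.393129×0.266072 = 0.116277
  M+8: 0.393129×0.024964 = 0.009814
Scale to base peak (0.406641) = 100: 24.26 : 90.65 : 100.00 : 28.59 : 2.41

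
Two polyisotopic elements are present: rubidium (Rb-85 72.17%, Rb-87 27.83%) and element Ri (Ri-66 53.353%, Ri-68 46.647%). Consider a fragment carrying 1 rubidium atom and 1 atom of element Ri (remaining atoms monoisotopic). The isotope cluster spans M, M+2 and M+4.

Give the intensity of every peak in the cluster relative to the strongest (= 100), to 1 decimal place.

79.4 : 100.0 : 26.8

Rubidium pattern (n=1): 0.7217 : 0.2783
Element Ri pattern (n=1): 0.53353 : 0.46647
Convolve the two distributions (both contribute in 2-u steps):
  M: 0.7217×0.53353 = 0.385049
  M+2: 0.7217×0.46647 + 0.2783×0.53353 = 0.485133
  M+4: 0.2783×0.46647 = 0.129819
Scale to base peak (0.485133) = 100: 79.4 : 100.0 : 26.8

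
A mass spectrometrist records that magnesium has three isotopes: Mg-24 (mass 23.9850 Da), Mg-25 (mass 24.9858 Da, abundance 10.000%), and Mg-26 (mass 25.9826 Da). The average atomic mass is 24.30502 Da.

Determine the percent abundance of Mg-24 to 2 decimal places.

78.99%

The remaining 90.000% is split between Mg-24 (fraction x) and Mg-26 (fraction 0.90000 − x).
Substituting: 23.9850x + 25.9826(0.90000 − x) = 21.80644
(23.9850 − 25.9826)x = -1.5779  ⇒  x = 0.78990, y = 0.11010
Mg-24: 78.99%, Mg-26: 11.01%.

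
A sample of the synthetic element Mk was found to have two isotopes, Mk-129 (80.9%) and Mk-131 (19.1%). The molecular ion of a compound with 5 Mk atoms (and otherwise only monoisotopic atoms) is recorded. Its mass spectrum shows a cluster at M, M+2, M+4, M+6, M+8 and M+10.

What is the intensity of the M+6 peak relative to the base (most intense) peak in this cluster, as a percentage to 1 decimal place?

11.1%

Binomial terms of (0.809 + 0.191)^5: M 0.3465, M+2 0.4091, M+4 0.1932, M+6 0.0456, M+8 0.0054, M+10 0.0003 → M+2 is the base peak.
P(M+2) = C(5,1) × 0.809^4 × 0.191^1 = 5 × 0.42834538 × 0.1910 = 0.409070 (base)
P(M+6) = C(5,3) × 0.809^2 × 0.191^3 = 10 × 0.654481 × 0.00696787 = 0.045603
Relative intensity = 0.045603 / 0.409070 × 100 = 11.1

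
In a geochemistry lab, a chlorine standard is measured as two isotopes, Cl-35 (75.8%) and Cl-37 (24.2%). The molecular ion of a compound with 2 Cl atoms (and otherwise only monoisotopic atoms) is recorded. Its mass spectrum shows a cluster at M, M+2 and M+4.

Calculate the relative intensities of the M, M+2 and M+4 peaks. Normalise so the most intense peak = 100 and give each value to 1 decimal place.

100.0 : 63.9 : 10.2

Expanding (0.758 + 0.242)^2:
P(M) = 0.758^2 = 0.574564
P(M+2) = 2 × 0.758^1 × 0.242^1 = 0.366872
P(M+4) = 0.242^2 = 0.058564
The M peak is largest (0.574564); scaling to 100 gives 100.0 : 63.9 : 10.2.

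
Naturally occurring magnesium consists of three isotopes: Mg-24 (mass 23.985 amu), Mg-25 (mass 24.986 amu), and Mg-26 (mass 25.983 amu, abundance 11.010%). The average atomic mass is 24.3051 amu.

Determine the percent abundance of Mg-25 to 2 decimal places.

10.00%

The remaining 88.990% is split between Mg-24 (fraction x) and Mg-25 (fraction 0.88990 − x).
Substituting: 23.985x + 24.986(0.88990 − x) = 21.4443717
(23.985 − 24.986)x = -0.7906697  ⇒  x = 0.78988, y = 0.10002
Mg-24: 78.99%, Mg-25: 10.00%.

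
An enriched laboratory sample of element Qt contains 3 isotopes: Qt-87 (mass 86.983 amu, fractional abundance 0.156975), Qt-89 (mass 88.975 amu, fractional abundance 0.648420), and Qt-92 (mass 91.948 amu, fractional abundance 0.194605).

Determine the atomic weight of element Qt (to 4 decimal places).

Weight each isotope mass by its fractional abundance: 0.156975 × 86.983 + 0.648420 × 88.975 + 0.194605 × 91.948
= 13.65416 + 57.69317 + 17.89354 = 89.24087 amu

89.2409 amu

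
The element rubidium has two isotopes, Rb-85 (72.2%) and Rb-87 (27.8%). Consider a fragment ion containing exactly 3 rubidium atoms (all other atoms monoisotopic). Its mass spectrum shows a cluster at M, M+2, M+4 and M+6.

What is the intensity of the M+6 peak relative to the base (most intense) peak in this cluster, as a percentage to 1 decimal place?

Term probabilities: M 0.3764, M+2 0.4348, M+4 0.1674, M+6 0.0215. Base peak = M+2.
P(M+2) = C(3,1) × 0.722^2 × 0.278^1 = 3 × 0.521284 × 0.2780 = 0.434751 (base)
P(M+6) = C(3,3) × 0.722^0 × 0.278^3 = 1 × 1.0000 × 0.02148495 = 0.021485
Relative intensity = 0.021485 / 0.434751 × 100 = 4.9

4.9%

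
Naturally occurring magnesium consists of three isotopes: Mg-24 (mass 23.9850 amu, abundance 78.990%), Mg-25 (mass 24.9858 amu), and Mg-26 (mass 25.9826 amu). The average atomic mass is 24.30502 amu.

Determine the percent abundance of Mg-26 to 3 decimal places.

The remaining 21.010% is split between Mg-25 (fraction x) and Mg-26 (fraction 0.21010 − x).
Substituting: 24.9858x + 25.9826(0.21010 − x) = 5.3592685
(24.9858 − 25.9826)x = -0.09967576  ⇒  x = 0.10000, y = 0.11010
Mg-25: 10.000%, Mg-26: 11.010%.

11.010%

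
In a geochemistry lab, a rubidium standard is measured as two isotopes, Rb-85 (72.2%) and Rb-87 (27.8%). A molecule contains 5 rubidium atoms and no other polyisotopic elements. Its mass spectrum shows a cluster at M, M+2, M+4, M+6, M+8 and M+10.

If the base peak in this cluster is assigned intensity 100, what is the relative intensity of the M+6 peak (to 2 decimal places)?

Term probabilities: M 0.1962, M+2 0.3777, M+4 0.2909, M+6 0.1120, M+8 0.0216, M+10 0.0017. Base peak = M+2.
P(M+2) = C(5,1) × 0.722^4 × 0.278^1 = 5 × 0.27173701 × 0.2780 = 0.377714 (base)
P(M+6) = C(5,3) × 0.722^2 × 0.278^3 = 10 × 0.521284 × 0.02148495 = 0.111998
Relative intensity = 0.111998 / 0.377714 × 100 = 29.65

29.65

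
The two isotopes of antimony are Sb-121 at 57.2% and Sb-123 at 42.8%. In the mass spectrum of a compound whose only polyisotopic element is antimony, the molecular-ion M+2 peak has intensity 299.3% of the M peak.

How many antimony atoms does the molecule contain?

4

The M+2/M ratio from n Sb atoms is n · q/p = n · 0.428/0.572.
n = 2.993 × 0.572/0.428 = 4.00 ≈ 4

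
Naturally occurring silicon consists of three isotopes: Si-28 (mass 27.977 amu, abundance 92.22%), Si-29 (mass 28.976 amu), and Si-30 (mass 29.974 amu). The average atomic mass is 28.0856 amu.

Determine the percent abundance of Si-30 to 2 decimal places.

3.09%

Let x and y be the fractions of Si-29 and Si-30. Then x + y = 1 − 0.9222 = 0.0778 and 28.976x + 29.974y = 28.0856 − 0.9222×27.977 = 2.2852106.
Substituting: 28.976x + 29.974(0.0778 − x) = 2.2852106
(28.976 − 29.974)x = -0.0467666  ⇒  x = 0.04686, y = 0.03094
Si-29: 4.69%, Si-30: 3.09%.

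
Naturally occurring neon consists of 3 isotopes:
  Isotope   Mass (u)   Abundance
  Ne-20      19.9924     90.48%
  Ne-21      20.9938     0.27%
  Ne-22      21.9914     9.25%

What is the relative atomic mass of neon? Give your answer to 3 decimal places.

Weight each isotope mass by its fractional abundance: 0.9048 × 19.9924 + 0.0027 × 20.9938 + 0.0925 × 21.9914
= 18.08912 + 0.05668 + 2.03420 = 20.18000 u

20.180 u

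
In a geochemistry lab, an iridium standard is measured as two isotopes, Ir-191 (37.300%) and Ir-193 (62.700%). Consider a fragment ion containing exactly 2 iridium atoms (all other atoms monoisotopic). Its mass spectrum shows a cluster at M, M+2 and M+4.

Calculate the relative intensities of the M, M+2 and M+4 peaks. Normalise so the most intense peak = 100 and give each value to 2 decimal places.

29.74 : 100.00 : 84.05

The 2 Ir atoms are independent, so intensities follow the terms of (0.37300 + 0.62700)^2.
P(M) = 0.37300^2 = 0.139129
P(M+2) = 2 × 0.37300^1 × 0.62700^1 = 0.467742
P(M+4) = 0.62700^2 = 0.393129
The M+2 peak is largest (0.467742); scaling to 100 gives 29.74 : 100.00 : 84.05.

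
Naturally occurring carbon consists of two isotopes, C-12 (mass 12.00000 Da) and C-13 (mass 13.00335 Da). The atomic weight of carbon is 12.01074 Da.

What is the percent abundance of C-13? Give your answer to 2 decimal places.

Let x be the fractional abundance of C-12; then C-13 has abundance 1 − x.
12.00000·x + 13.00335·(1 − x) = 12.01074
(12.00000 − 13.00335)·x = 12.01074 − 13.00335
x = -0.99261 / -1.00335 = 0.98930 → 98.93% C-12, 1.07% C-13.

1.07%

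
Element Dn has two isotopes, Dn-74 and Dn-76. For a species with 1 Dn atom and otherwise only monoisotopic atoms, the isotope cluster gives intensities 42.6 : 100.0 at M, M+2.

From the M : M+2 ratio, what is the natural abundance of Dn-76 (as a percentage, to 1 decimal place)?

70.1%

Write p for the Dn-74 fraction. I(M+2)/I(M) = [C(1,1)·p^0·(1−p)] / p^1 = 1·(1−p)/p = 100.0/42.6 = 2.3474
(1−p)/p = 2.3474/1 = 2.3474  ⇒  p = 1/(1 + 2.3474) = 0.2987
Dn-74: 29.9%, Dn-76: 70.1%.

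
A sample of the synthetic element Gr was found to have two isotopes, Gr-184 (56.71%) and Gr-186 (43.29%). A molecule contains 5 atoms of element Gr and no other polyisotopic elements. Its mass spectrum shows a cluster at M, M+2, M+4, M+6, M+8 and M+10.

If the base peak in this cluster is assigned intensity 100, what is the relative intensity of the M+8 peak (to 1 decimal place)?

29.1

Binomial terms of (0.5671 + 0.4329)^5: M 0.0587, M+2 0.2239, M+4 0.3418, M+6 0.2609, M+8 0.0996, M+10 0.0152 → M+4 is the base peak.
P(M+4) = C(5,2) × 0.5671^3 × 0.4329^2 = 10 × 0.18238073 × 0.18740241 = 0.341786 (base)
P(M+8) = C(5,4) × 0.5671^1 × 0.4329^4 = 5 × 0.5671 × 0.03511966 = 0.099582
Relative intensity = 0.099582 / 0.341786 × 100 = 29.1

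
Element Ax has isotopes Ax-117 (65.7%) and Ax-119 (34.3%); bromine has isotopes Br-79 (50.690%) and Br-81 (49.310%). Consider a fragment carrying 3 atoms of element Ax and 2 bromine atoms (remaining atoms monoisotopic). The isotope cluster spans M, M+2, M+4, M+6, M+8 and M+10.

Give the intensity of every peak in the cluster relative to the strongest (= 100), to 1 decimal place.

20.8 : 73.0 : 100.0 : 66.8 : 21.8 : 2.8

Element Ax pattern (n=3): 0.28359339 : 0.44416682 : 0.23188618 : 0.04035361
Bromine pattern (n=2): 0.25694761 : 0.49990478 : 0.24314761
Convolve the two distributions (both contribute in 2-u steps):
  M: 0.28359339×0.25694761 = 0.072869
  M+2: 0.28359339×0.49990478 + 0.44416682×0.25694761 = 0.255897
  M+4: 0.28359339×0.24314761 + 0.44416682×0.49990478 + 0.23188618×0.25694761 = 0.350579
  M+6: 0.44416682×0.24314761 + 0.23188618×0.49990478 + 0.04035361×0.25694761 = 0.234288
  M+8: 0.23188618×0.24314761 + 0.04035361×0.49990478 = 0.076556
  M+10: 0.04035361×0.24314761 = 0.009812
Scale to base peak (0.350579) = 100: 20.8 : 73.0 : 100.0 : 66.8 : 21.8 : 2.8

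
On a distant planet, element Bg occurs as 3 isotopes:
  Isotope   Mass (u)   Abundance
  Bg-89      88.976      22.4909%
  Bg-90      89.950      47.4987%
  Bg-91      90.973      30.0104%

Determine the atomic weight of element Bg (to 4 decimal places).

90.0379 u

Weight each isotope mass by its fractional abundance: 0.224909 × 88.976 + 0.474987 × 89.950 + 0.300104 × 90.973
= 20.01150 + 42.72508 + 27.30136 = 90.03794 u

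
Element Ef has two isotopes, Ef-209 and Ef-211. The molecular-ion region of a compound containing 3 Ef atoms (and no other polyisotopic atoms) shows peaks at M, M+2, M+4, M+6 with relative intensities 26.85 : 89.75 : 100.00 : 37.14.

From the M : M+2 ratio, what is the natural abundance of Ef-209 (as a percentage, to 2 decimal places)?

If p is the fraction of Ef that is Ef-209, then I(M+2)/I(M) = [C(3,1)·p^2·(1−p)] / p^3 = 3·(1−p)/p = 89.75/26.85 = 3.3426
(1−p)/p = 3.3426/3 = 1.1142  ⇒  p = 1/(1 + 1.1142) = 0.4730
Ef-209: 47.30%, Ef-211: 52.70%.

47.30%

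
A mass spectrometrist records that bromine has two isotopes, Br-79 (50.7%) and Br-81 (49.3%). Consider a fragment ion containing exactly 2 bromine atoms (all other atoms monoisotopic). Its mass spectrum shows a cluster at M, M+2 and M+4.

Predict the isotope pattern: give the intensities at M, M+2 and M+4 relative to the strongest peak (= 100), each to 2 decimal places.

51.42 : 100.00 : 48.62

Each Br atom is independently Br-79 (p = 0.507) or Br-81 (q = 0.493); the cluster is the binomial expansion (p + q)^2.
P(M) = 0.507^2 = 0.257049
P(M+2) = 2 × 0.507^1 × 0.493^1 = 0.499902
P(M+4) = 0.493^2 = 0.243049
The M+2 peak is largest (0.499902); scaling to 100 gives 51.42 : 100.00 : 48.62.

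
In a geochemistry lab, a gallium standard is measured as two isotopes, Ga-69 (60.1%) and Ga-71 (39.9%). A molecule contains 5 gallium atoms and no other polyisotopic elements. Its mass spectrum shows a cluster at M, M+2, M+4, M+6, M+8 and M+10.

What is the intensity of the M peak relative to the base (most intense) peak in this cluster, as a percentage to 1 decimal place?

(0.601 + 0.399)^5 gives M 0.0784, M+2 0.2603, M+4 0.3456, M+6 0.2294, M+8 0.0762, M+10 0.0101; the largest is M+4.
P(M+4) = C(5,2) × 0.601^3 × 0.399^2 = 10 × 0.2170818 × 0.159201 = 0.345596 (base)
P(M) = C(5,0) × 0.601^5 × 0.399^0 = 1 × 0.07841016 × 1.0000 = 0.078410
Relative intensity = 0.078410 / 0.345596 × 100 = 22.7

22.7%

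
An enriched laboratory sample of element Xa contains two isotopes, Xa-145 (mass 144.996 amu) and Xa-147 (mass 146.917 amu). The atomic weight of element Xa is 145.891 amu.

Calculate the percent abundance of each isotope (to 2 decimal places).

With x = fraction of Xa-145 (so Xa-147 is 1 − x):
144.996·x + 146.917·(1 − x) = 145.891
(144.996 − 146.917)·x = 145.891 − 146.917
x = -1.026 / -1.921 = 0.53410 → 53.41% Xa-145, 46.59% Xa-147.

Xa-145: 53.41%, Xa-147: 46.59%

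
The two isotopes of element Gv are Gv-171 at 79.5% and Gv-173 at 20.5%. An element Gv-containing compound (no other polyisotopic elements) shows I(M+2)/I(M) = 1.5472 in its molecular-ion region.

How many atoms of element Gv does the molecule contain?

6

For n independent Gv atoms, I(M+2)/I(M) = n · (abundance Gv-173) / (abundance Gv-171) = n · 0.205/0.795.
n = 1.5472 × 0.795/0.205 = 6.00 ≈ 6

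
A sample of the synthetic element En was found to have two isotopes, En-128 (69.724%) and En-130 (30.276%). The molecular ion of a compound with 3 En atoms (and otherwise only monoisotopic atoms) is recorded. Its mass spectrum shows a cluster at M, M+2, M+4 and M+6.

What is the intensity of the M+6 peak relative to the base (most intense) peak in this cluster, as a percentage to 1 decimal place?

Term probabilities: M 0.3390, M+2 0.4416, M+4 0.1917, M+6 0.0278. Base peak = M+2.
P(M+2) = C(3,1) × 0.69724^2 × 0.30276^1 = 3 × 0.48614362 × 0.30276 = 0.441555 (base)
P(M+6) = C(3,3) × 0.69724^0 × 0.30276^3 = 1 × 1.0000 × 0.02775208 = 0.027752
Relative intensity = 0.027752 / 0.441555 × 100 = 6.3

6.3%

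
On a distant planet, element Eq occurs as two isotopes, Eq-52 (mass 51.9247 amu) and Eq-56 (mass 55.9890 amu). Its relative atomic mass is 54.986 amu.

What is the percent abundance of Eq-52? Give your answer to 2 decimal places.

24.68%

With x = fraction of Eq-52 (so Eq-56 is 1 − x):
51.9247·x + 55.9890·(1 − x) = 54.986
(51.9247 − 55.9890)·x = 54.986 − 55.9890
x = -1.0030 / -4.0643 = 0.24678 → 24.68% Eq-52, 75.32% Eq-56.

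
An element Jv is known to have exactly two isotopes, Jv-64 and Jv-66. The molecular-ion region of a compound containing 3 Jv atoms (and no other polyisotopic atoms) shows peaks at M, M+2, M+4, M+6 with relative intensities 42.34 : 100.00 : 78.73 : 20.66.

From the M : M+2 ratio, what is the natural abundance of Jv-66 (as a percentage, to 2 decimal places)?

If p is the fraction of Jv that is Jv-64, then I(M+2)/I(M) = [C(3,1)·p^2·(1−p)] / p^3 = 3·(1−p)/p = 100.00/42.34 = 2.3618
(1−p)/p = 2.3618/3 = 0.7873  ⇒  p = 1/(1 + 0.7873) = 0.5595
Jv-64: 55.95%, Jv-66: 44.05%.

44.05%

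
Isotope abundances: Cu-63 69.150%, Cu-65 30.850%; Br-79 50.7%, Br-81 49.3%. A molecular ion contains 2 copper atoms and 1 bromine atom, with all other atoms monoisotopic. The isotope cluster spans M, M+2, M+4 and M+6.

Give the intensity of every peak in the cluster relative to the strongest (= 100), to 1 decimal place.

Copper pattern (n=2): 0.47817225 : 0.4266555 : 0.09517225
Bromine pattern (n=1): 0.5070 : 0.4930
Convolve the two distributions (both contribute in 2-u steps):
  M: 0.47817225×0.5070 = 0.242433
  M+2: 0.47817225×0.4930 + 0.4266555×0.5070 = 0.452053
  M+4: 0.4266555×0.4930 + 0.09517225×0.5070 = 0.258593
  M+6: 0.09517225×0.4930 = 0.046920
Scale to base peak (0.452053) = 100: 53.6 : 100.0 : 57.2 : 10.4

53.6 : 100.0 : 57.2 : 10.4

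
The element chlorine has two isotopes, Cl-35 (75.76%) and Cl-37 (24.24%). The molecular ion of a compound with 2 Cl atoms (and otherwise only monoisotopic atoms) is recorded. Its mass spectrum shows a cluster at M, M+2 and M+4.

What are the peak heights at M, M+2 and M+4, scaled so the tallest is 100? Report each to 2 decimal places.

The 2 Cl atoms are independent, so intensities follow the terms of (0.7576 + 0.2424)^2.
P(M) = 0.7576^2 = 0.573958
P(M+2) = 2 × 0.7576^1 × 0.2424^1 = 0.367284
P(M+4) = 0.2424^2 = 0.058758
The M peak is largest (0.573958); scaling to 100 gives 100.00 : 63.99 : 10.24.

100.00 : 63.99 : 10.24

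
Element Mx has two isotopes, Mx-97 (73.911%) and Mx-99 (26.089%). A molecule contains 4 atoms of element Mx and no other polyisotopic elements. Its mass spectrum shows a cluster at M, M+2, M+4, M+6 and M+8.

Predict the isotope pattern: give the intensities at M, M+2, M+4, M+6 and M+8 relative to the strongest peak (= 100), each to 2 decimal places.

The 4 Mx atoms are independent, so intensities follow the terms of (0.73911 + 0.26089)^4.
P(M) = 0.73911^4 = 0.298426
P(M+2) = 4 × 0.73911^3 × 0.26089^1 = 0.421352
P(M+4) = 6 × 0.73911^2 × 0.26089^2 = 0.223092
P(M+6) = 4 × 0.73911^1 × 0.26089^3 = 0.052498
P(M+8) = 0.26089^4 = 0.004633
The M+2 peak is largest (0.421352); scaling to 100 gives 70.83 : 100.00 : 52.95 : 12.46 : 1.10.

70.83 : 100.00 : 52.95 : 12.46 : 1.10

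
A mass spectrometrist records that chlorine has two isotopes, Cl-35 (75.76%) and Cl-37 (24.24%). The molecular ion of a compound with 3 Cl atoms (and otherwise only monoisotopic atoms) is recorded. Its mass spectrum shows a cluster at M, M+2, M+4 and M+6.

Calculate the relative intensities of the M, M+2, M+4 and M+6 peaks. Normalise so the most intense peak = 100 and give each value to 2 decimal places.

Expanding (0.7576 + 0.2424)^3:
P(M) = 0.7576^3 = 0.434830
P(M+2) = 3 × 0.7576^2 × 0.2424^1 = 0.417382
P(M+4) = 3 × 0.7576^1 × 0.2424^2 = 0.133545
P(M+6) = 0.2424^3 = 0.014243
The M peak is largest (0.434830); scaling to 100 gives 100.00 : 95.99 : 30.71 : 3.28.

100.00 : 95.99 : 30.71 : 3.28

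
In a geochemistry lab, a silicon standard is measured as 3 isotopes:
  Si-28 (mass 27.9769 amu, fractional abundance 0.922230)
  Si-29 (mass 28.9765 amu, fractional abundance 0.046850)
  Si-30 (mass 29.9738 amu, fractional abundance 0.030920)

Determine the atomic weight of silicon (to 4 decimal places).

Weight each isotope mass by its fractional abundance: 0.922230 × 27.9769 + 0.046850 × 28.9765 + 0.030920 × 29.9738
= 25.80114 + 1.35755 + 0.92679 = 28.08548 amu

28.0855 amu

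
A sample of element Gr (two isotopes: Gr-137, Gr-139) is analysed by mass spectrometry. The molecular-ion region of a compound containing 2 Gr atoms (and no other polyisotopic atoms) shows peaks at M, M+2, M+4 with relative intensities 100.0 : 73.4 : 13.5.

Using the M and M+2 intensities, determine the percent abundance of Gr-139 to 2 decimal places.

26.85%

Write p for the Gr-137 fraction. I(M+2)/I(M) = [C(2,1)·p^1·(1−p)] / p^2 = 2·(1−p)/p = 73.4/100.0 = 0.7340
(1−p)/p = 0.7340/2 = 0.3670  ⇒  p = 1/(1 + 0.3670) = 0.7315
Gr-137: 73.15%, Gr-139: 26.85%.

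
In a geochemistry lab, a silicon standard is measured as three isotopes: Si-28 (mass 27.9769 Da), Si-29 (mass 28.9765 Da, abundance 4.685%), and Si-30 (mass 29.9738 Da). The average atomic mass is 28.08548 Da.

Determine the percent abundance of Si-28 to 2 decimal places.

92.22%

The remaining 95.315% is split between Si-28 (fraction x) and Si-30 (fraction 0.95315 − x).
Substituting: 27.9769x + 29.9738(0.95315 − x) = 26.727930975
(27.9769 − 29.9738)x = -1.841596495  ⇒  x = 0.92223, y = 0.03092
Si-28: 92.22%, Si-30: 3.09%.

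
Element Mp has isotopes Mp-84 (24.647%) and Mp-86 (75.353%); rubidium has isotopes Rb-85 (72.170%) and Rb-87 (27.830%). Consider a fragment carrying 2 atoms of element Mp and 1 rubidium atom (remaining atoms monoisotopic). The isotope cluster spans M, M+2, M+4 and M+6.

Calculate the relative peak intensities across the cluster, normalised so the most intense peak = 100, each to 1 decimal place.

Element Mp pattern (n=2): 0.06074746 : 0.37144508 : 0.56780746
Rubidium pattern (n=1): 0.7217 : 0.2783
Convolve the two distributions (both contribute in 2-u steps):
  M: 0.06074746×0.7217 = 0.043841
  M+2: 0.06074746×0.2783 + 0.37144508×0.7217 = 0.284978
  M+4: 0.37144508×0.2783 + 0.56780746×0.7217 = 0.513160
  M+6: 0.56780746×0.2783 = 0.158021
Scale to base peak (0.513160) = 100: 8.5 : 55.5 : 100.0 : 30.8

8.5 : 55.5 : 100.0 : 30.8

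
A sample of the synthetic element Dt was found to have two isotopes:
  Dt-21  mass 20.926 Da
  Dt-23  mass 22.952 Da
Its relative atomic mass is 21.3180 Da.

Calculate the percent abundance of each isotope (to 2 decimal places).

With x = fraction of Dt-21 (so Dt-23 is 1 − x):
20.926·x + 22.952·(1 − x) = 21.3180
(20.926 − 22.952)·x = 21.3180 − 22.952
x = -1.6340 / -2.026 = 0.80652 → 80.65% Dt-21, 19.35% Dt-23.

Dt-21: 80.65%, Dt-23: 19.35%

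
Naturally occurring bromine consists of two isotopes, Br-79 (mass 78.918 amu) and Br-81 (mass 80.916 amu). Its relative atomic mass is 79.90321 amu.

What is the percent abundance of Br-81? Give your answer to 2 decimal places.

49.31%

Writing the weighted mean with unknown fraction x of Br-79:
78.918·x + 80.916·(1 − x) = 79.90321
(78.918 − 80.916)·x = 79.90321 − 80.916
x = -1.01279 / -1.998 = 0.50690 → 50.69% Br-79, 49.31% Br-81.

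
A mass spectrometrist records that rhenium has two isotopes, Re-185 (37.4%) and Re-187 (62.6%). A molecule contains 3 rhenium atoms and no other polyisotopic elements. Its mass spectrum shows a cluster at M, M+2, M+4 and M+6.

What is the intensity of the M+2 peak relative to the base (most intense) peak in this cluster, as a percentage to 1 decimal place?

59.7%

(0.374 + 0.626)^3 gives M 0.0523, M+2 0.2627, M+4 0.4397, M+6 0.2453; the largest is M+4.
P(M+4) = C(3,2) × 0.374^1 × 0.626^2 = 3 × 0.3740 × 0.391876 = 0.439685 (base)
P(M+2) = C(3,1) × 0.374^2 × 0.626^1 = 3 × 0.139876 × 0.6260 = 0.262687
Relative intensity = 0.262687 / 0.439685 × 100 = 59.7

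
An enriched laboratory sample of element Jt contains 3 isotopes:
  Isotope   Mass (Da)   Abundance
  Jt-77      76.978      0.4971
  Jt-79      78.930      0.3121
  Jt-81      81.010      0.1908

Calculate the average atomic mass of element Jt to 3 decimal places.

Ar = Σ fᵢ·mᵢ = 0.4971 × 76.978 + 0.3121 × 78.930 + 0.1908 × 81.010
= 38.2658 + 24.6341 + 15.4567 = 78.3566 Da

78.357 Da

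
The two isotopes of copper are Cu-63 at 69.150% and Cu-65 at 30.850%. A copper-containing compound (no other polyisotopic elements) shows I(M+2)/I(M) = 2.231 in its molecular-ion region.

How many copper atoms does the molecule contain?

5

With n Cu atoms, P(M+2)/P(M) = C(n,1)·p^(n−1)q / p^n = n·q/p = n · 0.30850/0.69150.
n = 2.231 × 0.69150/0.30850 = 5.00 ≈ 5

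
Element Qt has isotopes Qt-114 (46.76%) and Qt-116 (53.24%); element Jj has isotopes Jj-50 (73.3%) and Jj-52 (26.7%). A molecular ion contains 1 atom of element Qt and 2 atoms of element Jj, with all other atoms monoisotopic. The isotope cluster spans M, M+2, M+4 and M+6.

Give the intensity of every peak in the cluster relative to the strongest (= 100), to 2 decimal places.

Element Qt pattern (n=1): 0.4676 : 0.5324
Element Jj pattern (n=2): 0.537289 : 0.391422 : 0.071289
Convolve the two distributions (both contribute in 2-u steps):
  M: 0.4676×0.537289 = 0.251236
  M+2: 0.4676×0.391422 + 0.5324×0.537289 = 0.469082
  M+4: 0.4676×0.071289 + 0.5324×0.391422 = 0.241728
  M+6: 0.5324×0.071289 = 0.037954
Scale to base peak (0.469082) = 100: 53.56 : 100.00 : 51.53 : 8.09

53.56 : 100.00 : 51.53 : 8.09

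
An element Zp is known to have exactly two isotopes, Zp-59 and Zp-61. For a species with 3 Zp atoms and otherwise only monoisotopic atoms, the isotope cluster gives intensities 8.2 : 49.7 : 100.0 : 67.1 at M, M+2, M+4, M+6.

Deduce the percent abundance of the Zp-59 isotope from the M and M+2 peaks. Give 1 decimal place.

33.1%

Let p = fractional abundance of Zp-59. I(M+2)/I(M) = [C(3,1)·p^2·(1−p)] / p^3 = 3·(1−p)/p = 49.7/8.2 = 6.0610
(1−p)/p = 6.0610/3 = 2.0203  ⇒  p = 1/(1 + 2.0203) = 0.3311
Zp-59: 33.1%, Zp-61: 66.9%.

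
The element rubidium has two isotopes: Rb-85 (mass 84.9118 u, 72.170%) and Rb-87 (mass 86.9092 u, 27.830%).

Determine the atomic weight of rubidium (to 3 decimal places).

Weight each isotope mass by its fractional abundance: 0.72170 × 84.9118 + 0.27830 × 86.9092
= 61.28085 + 24.18683 = 85.46768 u

85.468 u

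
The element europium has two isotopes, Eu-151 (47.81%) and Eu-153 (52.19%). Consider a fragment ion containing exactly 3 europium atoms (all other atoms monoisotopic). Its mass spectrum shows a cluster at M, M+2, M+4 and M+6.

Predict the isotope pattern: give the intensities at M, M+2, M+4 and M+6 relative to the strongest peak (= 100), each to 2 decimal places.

The 3 Eu atoms are independent, so intensities follow the terms of (0.4781 + 0.5219)^3.
P(M) = 0.4781^3 = 0.109284
P(M+2) = 3 × 0.4781^2 × 0.5219^1 = 0.357887
P(M+4) = 3 × 0.4781^1 × 0.5219^2 = 0.390674
P(M+6) = 0.5219^3 = 0.142155
The M+4 peak is largest (0.390674); scaling to 100 gives 27.97 : 91.61 : 100.00 : 36.39.

27.97 : 91.61 : 100.00 : 36.39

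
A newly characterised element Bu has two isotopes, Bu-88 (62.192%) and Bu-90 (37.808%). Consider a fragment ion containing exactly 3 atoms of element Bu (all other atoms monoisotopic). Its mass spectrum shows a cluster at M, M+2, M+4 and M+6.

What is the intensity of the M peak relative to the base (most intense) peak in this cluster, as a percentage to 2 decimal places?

54.83%

Binomial terms of (0.62192 + 0.37808)^3: M 0.2405, M+2 0.4387, M+4 0.2667, M+6 0.0540 → M+2 is the base peak.
P(M+2) = C(3,1) × 0.62192^2 × 0.37808^1 = 3 × 0.38678449 × 0.37808 = 0.438706 (base)
P(M) = C(3,0) × 0.62192^3 × 0.37808^0 = 1 × 0.24054901 × 1.0000 = 0.240549
Relative intensity = 0.240549 / 0.438706 × 100 = 54.83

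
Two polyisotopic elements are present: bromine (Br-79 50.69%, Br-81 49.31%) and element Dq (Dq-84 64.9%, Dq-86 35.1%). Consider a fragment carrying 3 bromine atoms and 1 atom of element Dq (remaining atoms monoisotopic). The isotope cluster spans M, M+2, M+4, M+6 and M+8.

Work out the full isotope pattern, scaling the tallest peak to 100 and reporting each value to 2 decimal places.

Bromine pattern (n=3): 0.13024674 : 0.3801026 : 0.36975457 : 0.11989609
Element Dq pattern (n=1): 0.6490 : 0.3510
Convolve the two distributions (both contribute in 2-u steps):
  M: 0.13024674×0.6490 = 0.084530
  M+2: 0.13024674×0.3510 + 0.3801026×0.6490 = 0.292403
  M+4: 0.3801026×0.3510 + 0.36975457×0.6490 = 0.373387
  M+6: 0.36975457×0.3510 + 0.11989609×0.6490 = 0.207596
  M+8: 0.11989609×0.3510 = 0.042084
Scale to base peak (0.373387) = 100: 22.64 : 78.31 : 100.00 : 55.60 : 11.27

22.64 : 78.31 : 100.00 : 55.60 : 11.27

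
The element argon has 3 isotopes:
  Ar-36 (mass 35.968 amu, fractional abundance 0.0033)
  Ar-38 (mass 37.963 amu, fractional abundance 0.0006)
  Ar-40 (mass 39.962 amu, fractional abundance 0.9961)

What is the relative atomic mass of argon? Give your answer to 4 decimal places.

39.9476 amu

Weight each isotope mass by its fractional abundance: 0.0033 × 35.968 + 0.0006 × 37.963 + 0.9961 × 39.962
= 0.11869 + 0.02278 + 39.80615 = 39.94762 amu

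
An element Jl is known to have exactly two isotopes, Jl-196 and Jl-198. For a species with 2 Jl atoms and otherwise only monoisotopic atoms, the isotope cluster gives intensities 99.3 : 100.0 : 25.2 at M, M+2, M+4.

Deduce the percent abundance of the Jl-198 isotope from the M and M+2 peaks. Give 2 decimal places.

33.49%

Let p = fractional abundance of Jl-196. I(M+2)/I(M) = [C(2,1)·p^1·(1−p)] / p^2 = 2·(1−p)/p = 100.0/99.3 = 1.0070
(1−p)/p = 1.0070/2 = 0.5035  ⇒  p = 1/(1 + 0.5035) = 0.6651
Jl-196: 66.51%, Jl-198: 33.49%.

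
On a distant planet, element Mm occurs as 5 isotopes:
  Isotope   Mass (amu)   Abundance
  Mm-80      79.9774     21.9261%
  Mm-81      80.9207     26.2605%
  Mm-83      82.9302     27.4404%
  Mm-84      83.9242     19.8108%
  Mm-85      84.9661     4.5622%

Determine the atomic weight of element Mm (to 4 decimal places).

Average mass = Σ (abundance × isotope mass) = 0.219261 × 79.9774 + 0.262605 × 80.9207 + 0.274404 × 82.9302 + 0.198108 × 83.9242 + 0.045622 × 84.9661
= 17.53592 + 21.25018 + 22.75638 + 16.62606 + 3.87632 = 82.04486 amu

82.0449 amu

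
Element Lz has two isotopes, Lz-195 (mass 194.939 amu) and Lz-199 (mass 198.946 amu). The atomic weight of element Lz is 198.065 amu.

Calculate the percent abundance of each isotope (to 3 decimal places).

Lz-195: 21.987%, Lz-199: 78.013%

Let x be the fractional abundance of Lz-195; then Lz-199 has abundance 1 − x.
194.939·x + 198.946·(1 − x) = 198.065
(194.939 − 198.946)·x = 198.065 − 198.946
x = -0.881 / -4.007 = 0.21987 → 21.987% Lz-195, 78.013% Lz-199.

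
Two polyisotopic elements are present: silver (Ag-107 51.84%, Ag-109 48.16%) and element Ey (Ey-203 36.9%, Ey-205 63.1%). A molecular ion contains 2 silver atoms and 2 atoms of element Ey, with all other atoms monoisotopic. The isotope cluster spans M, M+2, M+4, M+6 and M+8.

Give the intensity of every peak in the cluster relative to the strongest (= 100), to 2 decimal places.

9.86 : 52.04 : 100.00 : 82.68 : 24.88

Silver pattern (n=2): 0.26873856 : 0.49932288 : 0.23193856
Element Ey pattern (n=2): 0.136161 : 0.465678 : 0.398161
Convolve the two distributions (both contribute in 2-u steps):
  M: 0.26873856×0.136161 = 0.036592
  M+2: 0.26873856×0.465678 + 0.49932288×0.136161 = 0.193134
  M+4: 0.26873856×0.398161 + 0.49932288×0.465678 + 0.23193856×0.136161 = 0.371106
  M+6: 0.49932288×0.398161 + 0.23193856×0.465678 = 0.306820
  M+8: 0.23193856×0.398161 = 0.092349
Scale to base peak (0.371106) = 100: 9.86 : 52.04 : 100.00 : 82.68 : 24.88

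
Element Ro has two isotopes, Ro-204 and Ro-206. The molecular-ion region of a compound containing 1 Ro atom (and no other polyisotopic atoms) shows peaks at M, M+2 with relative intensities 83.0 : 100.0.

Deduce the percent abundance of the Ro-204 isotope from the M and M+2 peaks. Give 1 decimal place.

Let p = fractional abundance of Ro-204. I(M+2)/I(M) = [C(1,1)·p^0·(1−p)] / p^1 = 1·(1−p)/p = 100.0/83.0 = 1.2048
(1−p)/p = 1.2048/1 = 1.2048  ⇒  p = 1/(1 + 1.2048) = 0.4536
Ro-204: 45.4%, Ro-206: 54.6%.

45.4%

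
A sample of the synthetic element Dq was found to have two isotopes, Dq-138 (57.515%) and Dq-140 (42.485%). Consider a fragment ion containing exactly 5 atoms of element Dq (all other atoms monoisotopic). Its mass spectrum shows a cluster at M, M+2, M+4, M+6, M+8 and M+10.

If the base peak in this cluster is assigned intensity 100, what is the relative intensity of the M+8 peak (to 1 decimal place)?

Term probabilities: M 0.0629, M+2 0.2325, M+4 0.3434, M+6 0.2537, M+8 0.0937, M+10 0.0138. Base peak = M+4.
P(M+4) = C(5,2) × 0.57515^3 × 0.42485^2 = 10 × 0.1902582 × 0.18049752 = 0.343411 (base)
P(M+8) = C(5,4) × 0.57515^1 × 0.42485^4 = 5 × 0.57515 × 0.03257936 = 0.093690
Relative intensity = 0.093690 / 0.343411 × 100 = 27.3

27.3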